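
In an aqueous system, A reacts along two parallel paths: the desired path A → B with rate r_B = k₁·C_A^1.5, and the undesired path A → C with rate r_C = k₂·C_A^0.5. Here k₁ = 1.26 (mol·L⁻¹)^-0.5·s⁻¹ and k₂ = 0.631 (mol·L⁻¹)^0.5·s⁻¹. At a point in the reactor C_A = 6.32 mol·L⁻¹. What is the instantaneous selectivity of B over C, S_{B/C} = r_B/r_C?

12.6

S_{B/C} = r_B/r_C = (k₁·C_A^1.5)/(k₂·C_A^0.5) = (k₁/k₂)·C_A.
= (1.26×6.320^1.5) / (0.631×6.320^0.5) = 20.02/1.586 = 12.6.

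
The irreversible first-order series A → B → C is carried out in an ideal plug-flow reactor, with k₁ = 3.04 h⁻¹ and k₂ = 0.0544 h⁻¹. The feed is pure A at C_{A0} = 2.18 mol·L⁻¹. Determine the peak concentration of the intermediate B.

At the optimum, C_{B,max}/C_{A0} = (k₁/k₂)^[k₂/(k₂−k₁)].
= (3.04/0.0544)^(0.0544/(0.0544−3.04)) = (55.88)^(-0.01822) = 0.9293.
C_{B,max} = 0.9293×2.18 = 2.03 mol·L⁻¹.

2.03 mol·L⁻¹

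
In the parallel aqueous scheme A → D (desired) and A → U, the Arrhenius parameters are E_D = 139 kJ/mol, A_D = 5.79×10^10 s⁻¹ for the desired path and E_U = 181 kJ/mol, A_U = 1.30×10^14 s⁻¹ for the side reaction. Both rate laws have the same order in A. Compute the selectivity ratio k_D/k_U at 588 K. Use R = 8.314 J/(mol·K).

With equal orders, S_{D/U} = k_D/k_U = (A_D/A_U)·exp[(E_U−E_D)/(RT)].
(E_U−E_D)/(RT) = (181−139)×10³/(8.314×588) = 42000/4889 = 8.591.
k_D/k_U = (5.79×10^10/1.30×10^14)·exp(8.591) = 4.454×10^-4 × 5385 = 2.40.
Since E_D < E_U, lowering the temperature improves selectivity toward D.

2.40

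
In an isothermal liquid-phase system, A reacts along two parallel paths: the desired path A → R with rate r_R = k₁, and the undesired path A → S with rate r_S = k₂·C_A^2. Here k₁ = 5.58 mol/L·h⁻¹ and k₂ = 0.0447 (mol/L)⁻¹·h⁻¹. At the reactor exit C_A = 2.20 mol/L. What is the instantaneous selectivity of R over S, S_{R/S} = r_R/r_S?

25.8

S_{R/S} = r_R/r_S = (k₁)/(k₂·C_A^2) = (k₁/k₂)·C_A^-2.
= (5.58) / (0.0447×2.200^2) = 5.580/0.2163 = 25.8.
The undesired path is higher order in A, so low C_A (CSTR or dilute feed) favours R.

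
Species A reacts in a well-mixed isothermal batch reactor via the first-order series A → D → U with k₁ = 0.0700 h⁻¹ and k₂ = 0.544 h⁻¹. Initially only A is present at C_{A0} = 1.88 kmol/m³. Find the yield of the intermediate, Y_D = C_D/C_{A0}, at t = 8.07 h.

0.0821

Solving the coupled first-order balances gives C_D(t) = [k₁/(k₂−k₁)]·C_{A0}·(e^(−k₁t) − e^(−k₂t)).
e^(−k₁t) = e^(−0.0700×8.07) = e^(−0.5649) = 0.5684; e^(−k₂t) = e^(−4.390) = 0.01240.
C_D = 0.0700×1.88/(0.544−0.0700) × (0.5684−0.01240) = 0.2776×0.5560 = 0.1544 kmol/m³.
Y_D = C_D/C_{A0} = 0.1544/1.88 = 0.0821.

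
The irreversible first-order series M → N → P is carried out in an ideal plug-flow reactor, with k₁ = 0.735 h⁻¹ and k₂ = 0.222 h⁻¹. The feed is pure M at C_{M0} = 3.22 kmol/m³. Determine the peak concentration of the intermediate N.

Evaluating C_N at τ_opt = ln(k₂/k₁)/(k₂−k₁) gives C_{N,max}/C_{M0} = (k₁/k₂)^[k₂/(k₂−k₁)].
= (0.735/0.222)^(0.222/(0.222−0.735)) = (3.311)^(-0.4327) = 0.5957.
C_{N,max} = 0.5957×3.22 = 1.92 kmol/m³.

1.92 kmol/m³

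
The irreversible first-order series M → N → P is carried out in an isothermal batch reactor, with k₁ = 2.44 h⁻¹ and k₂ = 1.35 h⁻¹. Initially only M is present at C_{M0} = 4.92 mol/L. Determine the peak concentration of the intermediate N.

At the optimum, C_{N,max}/C_{M0} = (k₁/k₂)^[k₂/(k₂−k₁)].
= (2.44/1.35)^(1.35/(1.35−2.44)) = (1.807)^(-1.239) = 0.4804.
C_{N,max} = 0.4804×4.92 = 2.36 mol/L.

2.36 mol/L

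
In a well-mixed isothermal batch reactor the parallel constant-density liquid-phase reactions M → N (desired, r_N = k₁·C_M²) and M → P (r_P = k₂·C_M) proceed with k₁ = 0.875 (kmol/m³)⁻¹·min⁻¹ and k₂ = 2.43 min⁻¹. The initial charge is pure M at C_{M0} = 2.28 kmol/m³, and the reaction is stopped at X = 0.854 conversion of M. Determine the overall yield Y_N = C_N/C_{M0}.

0.262

C_M = C_{M0}(1−X) = 0.3329 kmol/m³.
Along a PFR/batch, dC_P/dC_M = −r_P/(r_N+r_P) = −k₂/(k₂+k₁·C_M).
Integrating from C_{M0} to C_M: C_P = (2.43/0.875)·ln[(2.43+0.875·2.28)/(2.43+0.875·0.333)] = 2.777·ln(4.425/2.721) = 1.350 kmol/m³.
Then C_N = (C_{M0}−C_M) − C_P = 1.947 − 1.350 = 0.5970 kmol/m³.
Y_N = C_N/C_{M0} = 0.5970/2.28 = 0.262.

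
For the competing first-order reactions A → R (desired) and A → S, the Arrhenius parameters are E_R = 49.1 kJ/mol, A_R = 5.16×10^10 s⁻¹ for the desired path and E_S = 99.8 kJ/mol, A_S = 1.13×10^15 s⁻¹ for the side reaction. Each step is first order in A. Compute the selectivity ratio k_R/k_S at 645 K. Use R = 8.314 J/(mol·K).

k_R/k_S = (A_R/A_S)·exp[−(E_R−E_S)/(RT)] = (A_R/A_S)·exp[(E_S−E_R)/(RT)].
(E_S−E_R)/(RT) = (99.8−49.1)×10³/(8.314×645) = 50700/5363 = 9.454.
k_R/k_S = (5.16×10^10/1.13×10^15)·exp(9.454) = 4.566×10^-5 × 12765 = 0.583.
Since E_R < E_S, lowering the temperature improves selectivity toward R.

0.583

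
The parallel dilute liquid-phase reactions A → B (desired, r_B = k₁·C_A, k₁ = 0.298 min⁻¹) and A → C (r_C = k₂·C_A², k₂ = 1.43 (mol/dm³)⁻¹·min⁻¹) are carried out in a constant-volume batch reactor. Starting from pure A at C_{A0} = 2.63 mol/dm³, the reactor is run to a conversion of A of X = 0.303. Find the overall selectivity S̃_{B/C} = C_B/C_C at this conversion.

C_A = C_{A0}(1−X) = 1.833 mol/dm³.
Along a PFR/batch, dC_B/dC_A = −r_B/(r_B+r_C) = −k₁/(k₁+k₂·C_A).
Integrating from C_{A0} to C_A: C_B = (0.298/1.43)·ln[(0.298+1.43·2.63)/(0.298+1.43·1.83)] = 0.2084·ln(4.059/2.919) = 0.06868 mol/dm³.
C_C = (C_{A0}−C_A)−C_B = 0.7282 mol/dm³; S̃_{B/C} = 0.06868/0.7282 = 0.0943.

0.0943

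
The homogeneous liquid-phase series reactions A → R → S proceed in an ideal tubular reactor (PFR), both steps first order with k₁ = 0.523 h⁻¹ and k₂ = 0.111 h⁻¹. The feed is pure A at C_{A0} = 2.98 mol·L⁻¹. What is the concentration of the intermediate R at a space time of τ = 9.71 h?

1.26 mol·L⁻¹

Solving the coupled first-order balances gives C_R(τ) = [k₁/(k₂−k₁)]·C_{A0}·(e^(−k₁τ) − e^(−k₂τ)).
e^(−k₁τ) = e^(−0.523×9.71) = e^(−5.078) = 0.006230; e^(−k₂τ) = e^(−1.078) = 0.3403.
C_R = 0.523×2.98/(0.111−0.523) × (0.006230−0.3403) = (-3.783)×(-0.3341) = 1.264 mol·L⁻¹.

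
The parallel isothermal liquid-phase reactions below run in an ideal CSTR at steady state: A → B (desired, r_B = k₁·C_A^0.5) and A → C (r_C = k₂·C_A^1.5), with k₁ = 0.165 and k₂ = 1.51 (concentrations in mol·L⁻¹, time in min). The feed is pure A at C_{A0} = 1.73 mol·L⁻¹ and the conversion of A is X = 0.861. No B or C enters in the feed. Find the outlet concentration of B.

Exit C_A = C_{A0}(1−X) = 1.73×0.139 = 0.2405 mol·L⁻¹.
Rates in a CSTR are evaluated at the outlet concentration: r_B = 0.165×0.2405^0.5 = 0.08091, r_C = 1.51×0.2405^1.5 = 0.1781.
Fraction of consumed A going to B: r_B/(r_B+r_C) = 0.3124.
C_B = 0.3124·C_{A0}·X = 0.3124×1.73×0.861 = 0.465 mol·L⁻¹.

0.465 mol·L⁻¹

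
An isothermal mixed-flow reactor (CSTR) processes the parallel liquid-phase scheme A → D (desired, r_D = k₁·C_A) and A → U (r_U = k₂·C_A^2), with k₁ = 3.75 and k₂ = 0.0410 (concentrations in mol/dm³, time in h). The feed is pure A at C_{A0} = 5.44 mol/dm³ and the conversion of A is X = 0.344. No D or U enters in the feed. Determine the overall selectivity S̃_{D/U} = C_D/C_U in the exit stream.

Exit C_A = C_{A0}(1−X) = 5.44×0.656 = 3.569 mol/dm³.
A CSTR operates uniformly at the exit composition, giving r_D = 13.38 and r_U = 0.5221 (each k·C_A^n at C_A = 3.569).
Overall selectivity = C_D/C_U = r_Dτ/(r_Uτ) = r_D/r_U = 25.6.

25.6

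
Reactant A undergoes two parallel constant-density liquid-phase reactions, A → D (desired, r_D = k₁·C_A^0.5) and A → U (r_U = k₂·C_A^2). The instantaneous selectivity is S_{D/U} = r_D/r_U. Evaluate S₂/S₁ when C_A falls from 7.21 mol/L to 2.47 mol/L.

S_{D/U} = (k₁/k₂)·C_A^-1.5, so S₂/S₁ = (C_{A,2}/C_{A,1})^-1.5.
= (2.47/7.21)^(-1.5) = (0.3426)^(-1.5) = 4.99.

4.99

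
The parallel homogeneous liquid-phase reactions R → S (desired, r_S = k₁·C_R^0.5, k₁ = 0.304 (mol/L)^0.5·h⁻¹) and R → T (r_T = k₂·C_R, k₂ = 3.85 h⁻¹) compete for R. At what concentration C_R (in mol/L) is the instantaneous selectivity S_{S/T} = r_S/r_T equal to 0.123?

S_{S/T} = (k₁/k₂)·C_R^-0.5 ⇒ C_R = (S·k₂/k₁)^(-2).
= (0.123×3.85/0.304)^(-2) = (1.558)^(-2) = 0.412 mol/L.

0.412 mol/L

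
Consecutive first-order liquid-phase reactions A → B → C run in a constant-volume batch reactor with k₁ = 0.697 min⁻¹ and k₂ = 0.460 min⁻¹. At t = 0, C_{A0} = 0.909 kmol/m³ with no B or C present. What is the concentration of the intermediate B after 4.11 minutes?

0.251 kmol/m³

The intermediate concentration in a first-order A→B→C sequence is C_B = k₁C_{A0}(e^(−k₁t) − e^(−k₂t))/(k₂−k₁).
e^(−k₁t) = e^(−0.697×4.11) = e^(−2.865) = 0.05700; e^(−k₂t) = e^(−1.891) = 0.1510.
C_B = 0.697×0.909/(0.460−0.697) × (0.05700−0.1510) = (-2.673)×(-0.09398) = 0.2512 kmol/m³.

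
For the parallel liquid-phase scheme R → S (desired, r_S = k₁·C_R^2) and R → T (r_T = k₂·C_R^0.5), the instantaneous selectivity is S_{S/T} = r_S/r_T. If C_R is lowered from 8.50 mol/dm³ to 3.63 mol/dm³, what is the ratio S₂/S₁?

S_{S/T} = (k₁/k₂)·C_R^1.5, so S₂/S₁ = (C_{R,2}/C_{R,1})^1.5.
= (3.63/8.50)^1.5 = (0.4271)^1.5 = 0.279.
Selectivity toward S falls as C_R falls — high-concentration operation is favoured.

0.279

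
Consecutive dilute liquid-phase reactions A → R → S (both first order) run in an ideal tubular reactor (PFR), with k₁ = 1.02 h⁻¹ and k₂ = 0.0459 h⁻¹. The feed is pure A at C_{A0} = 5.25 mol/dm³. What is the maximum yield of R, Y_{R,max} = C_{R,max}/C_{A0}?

At the optimum, C_{R,max}/C_{A0} = (k₁/k₂)^[k₂/(k₂−k₁)].
= (1.02/0.0459)^(0.0459/(0.0459−1.02)) = (22.22)^(-0.04712) = 0.8640.

0.864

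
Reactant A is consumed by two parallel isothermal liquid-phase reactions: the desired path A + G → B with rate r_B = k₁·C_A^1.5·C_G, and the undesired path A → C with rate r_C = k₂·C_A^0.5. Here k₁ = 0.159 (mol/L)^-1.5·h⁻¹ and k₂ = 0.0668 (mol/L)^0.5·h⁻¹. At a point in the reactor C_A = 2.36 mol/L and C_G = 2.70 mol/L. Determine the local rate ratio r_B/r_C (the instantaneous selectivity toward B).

S_{B/C} = r_B/r_C = (k₁·C_A^1.5·C_G)/(k₂·C_A^0.5) = (k₁/k₂)·C_A·C_G.
= (0.159×2.360^1.5×2.700) / (0.0668×2.360^0.5) = 1.556/0.1026 = 15.2.

15.2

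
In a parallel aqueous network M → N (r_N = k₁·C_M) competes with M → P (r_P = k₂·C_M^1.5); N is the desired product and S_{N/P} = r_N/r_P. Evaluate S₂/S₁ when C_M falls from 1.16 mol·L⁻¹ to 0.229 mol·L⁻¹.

2.25

S_{N/P} = (k₁/k₂)·C_M^-0.5, so S₂/S₁ = (C_{M,2}/C_{M,1})^-0.5.
= (0.229/1.16)^(-0.5) = (0.1974)^(-0.5) = 2.25.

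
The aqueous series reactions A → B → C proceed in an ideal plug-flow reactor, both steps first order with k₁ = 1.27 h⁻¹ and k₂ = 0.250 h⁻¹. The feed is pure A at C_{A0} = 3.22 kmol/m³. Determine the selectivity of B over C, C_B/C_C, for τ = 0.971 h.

Solving the coupled first-order balances gives C_B(τ) = [k₁/(k₂−k₁)]·C_{A0}·(e^(−k₁τ) − e^(−k₂τ)).
e^(−k₁τ) = e^(−1.27×0.971) = e^(−1.233) = 0.2914; e^(−k₂τ) = e^(−0.2427) = 0.7845.
C_B = 1.27×3.22/(0.250−1.27) × (0.2914−0.7845) = (-4.009)×(-0.4931) = 1.977 kmol/m³.
C_A = C_{A0}e^(−k₁τ) = 0.9382 kmol/m³, so C_C = C_{A0}−C_A−C_B = 0.3049 kmol/m³; C_B/C_C = 6.48.

6.48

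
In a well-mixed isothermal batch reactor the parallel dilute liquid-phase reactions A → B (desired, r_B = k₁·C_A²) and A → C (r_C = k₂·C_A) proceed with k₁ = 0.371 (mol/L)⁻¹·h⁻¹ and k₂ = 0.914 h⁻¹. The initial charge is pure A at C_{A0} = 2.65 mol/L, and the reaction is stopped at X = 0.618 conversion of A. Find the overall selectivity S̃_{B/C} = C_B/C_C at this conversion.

0.722

C_A = C_{A0}(1−X) = 1.012 mol/L.
Along a PFR/batch, dC_C/dC_A = −r_C/(r_B+r_C) = −k₂/(k₂+k₁·C_A).
Integrating from C_{A0} to C_A: C_C = (0.914/0.371)·ln[(0.914+0.371·2.65)/(0.914+0.371·1.01)] = 2.464·ln(1.897/1.290) = 0.9511 mol/L.
Then C_B = (C_{A0}−C_A) − C_C = 1.638 − 0.9511 = 0.6866 mol/L.
S̃_{B/C} = C_B/C_C = 0.6866/0.9511 = 0.722.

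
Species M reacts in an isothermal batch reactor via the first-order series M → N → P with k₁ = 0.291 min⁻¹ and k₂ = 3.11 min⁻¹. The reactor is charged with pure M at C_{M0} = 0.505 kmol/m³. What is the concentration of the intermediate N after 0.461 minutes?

Solving the coupled first-order balances gives C_N(t) = [k₁/(k₂−k₁)]·C_{M0}·(e^(−k₁t) − e^(−k₂t)).
e^(−k₁t) = e^(−0.291×0.461) = e^(−0.1342) = 0.8745; e^(−k₂t) = e^(−1.434) = 0.2384.
C_N = 0.291×0.505/(3.11−0.291) × (0.8745−0.2384) = 0.05213×0.6360 = 0.03316 kmol/m³.

0.0332 kmol/m³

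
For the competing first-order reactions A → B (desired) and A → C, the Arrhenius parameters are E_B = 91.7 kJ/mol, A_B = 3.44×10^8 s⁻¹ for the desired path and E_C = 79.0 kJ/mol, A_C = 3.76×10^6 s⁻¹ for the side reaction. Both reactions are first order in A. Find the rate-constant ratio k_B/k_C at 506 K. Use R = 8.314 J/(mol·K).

4.47

With equal orders, S_{B/C} = k_B/k_C = (A_B/A_C)·exp[(E_C−E_B)/(RT)].
(E_C−E_B)/(RT) = (79.0−91.7)×10³/(8.314×506) = -12700/4207 = -3.019.
k_B/k_C = (3.44×10^8/3.76×10^6)·exp(-3.019) = 91.49 × 0.04886 = 4.47.
Since E_B > E_C, raising the temperature improves selectivity toward B.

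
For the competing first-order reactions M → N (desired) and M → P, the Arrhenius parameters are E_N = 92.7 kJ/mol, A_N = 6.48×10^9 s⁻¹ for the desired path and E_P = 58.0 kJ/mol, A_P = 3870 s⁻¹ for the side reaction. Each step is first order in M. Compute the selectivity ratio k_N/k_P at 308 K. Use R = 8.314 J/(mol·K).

2.18

Since both paths have the same order in M, the concentration cancels and S_{N/P} = k_N/k_P = (A_N/A_P)·exp[(E_P−E_N)/(RT)].
(E_P−E_N)/(RT) = (58.0−92.7)×10³/(8.314×308) = -34700/2561 = -13.55.
k_N/k_P = (6.48×10^9/3870)·exp(-13.55) = 1.674×10^6 × 1.303×10^-6 = 2.18.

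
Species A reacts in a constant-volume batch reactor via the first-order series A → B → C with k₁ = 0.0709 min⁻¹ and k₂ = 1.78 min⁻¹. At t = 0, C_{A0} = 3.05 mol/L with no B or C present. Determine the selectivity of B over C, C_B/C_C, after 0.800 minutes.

1.13

The intermediate concentration in a first-order A→B→C sequence is C_B = k₁C_{A0}(e^(−k₁t) − e^(−k₂t))/(k₂−k₁).
e^(−k₁t) = e^(−0.0709×0.800) = e^(−0.05672) = 0.9449; e^(−k₂t) = e^(−1.424) = 0.2407.
C_B = 0.0709×3.05/(1.78−0.0709) × (0.9449−0.2407) = 0.1265×0.7041 = 0.08909 mol/L.
C_A = C_{A0}e^(−k₁t) = 2.882 mol/L, so C_C = C_{A0}−C_A−C_B = 0.07909 mol/L; C_B/C_C = 1.13.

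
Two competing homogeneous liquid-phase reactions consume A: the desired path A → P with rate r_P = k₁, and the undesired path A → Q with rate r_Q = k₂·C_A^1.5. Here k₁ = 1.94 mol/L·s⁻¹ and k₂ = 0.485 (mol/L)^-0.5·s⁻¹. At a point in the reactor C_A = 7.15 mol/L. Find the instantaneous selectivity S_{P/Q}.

0.209

S_{P/Q} = r_P/r_Q = (k₁)/(k₂·C_A^1.5) = (k₁/k₂)·C_A^-1.5.
= (1.94) / (0.485×7.150^1.5) = 1.940/9.273 = 0.209.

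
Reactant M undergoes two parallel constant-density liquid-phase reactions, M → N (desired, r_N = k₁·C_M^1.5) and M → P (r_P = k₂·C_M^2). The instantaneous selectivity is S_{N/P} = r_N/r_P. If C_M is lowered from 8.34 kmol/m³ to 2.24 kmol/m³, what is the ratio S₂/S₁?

1.93

S_{N/P} = (k₁/k₂)·C_M^-0.5, so S₂/S₁ = (C_{M,2}/C_{M,1})^-0.5.
= (2.24/8.34)^(-0.5) = (0.2686)^(-0.5) = 1.93.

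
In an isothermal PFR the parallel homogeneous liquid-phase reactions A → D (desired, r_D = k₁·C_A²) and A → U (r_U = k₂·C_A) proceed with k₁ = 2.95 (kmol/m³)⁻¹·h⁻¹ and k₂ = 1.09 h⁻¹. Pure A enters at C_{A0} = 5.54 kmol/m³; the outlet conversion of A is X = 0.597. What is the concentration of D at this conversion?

3.00 kmol/m³

C_A = C_{A0}(1−X) = 2.233 kmol/m³.
Along a PFR/batch, dC_U/dC_A = −r_U/(r_D+r_U) = −k₂/(k₂+k₁·C_A).
Integrating from C_{A0} to C_A: C_U = (1.09/2.95)·ln[(1.09+2.95·5.54)/(1.09+2.95·2.23)] = 0.3695·ln(17.43/7.676) = 0.3031 kmol/m³.
Then C_D = (C_{A0}−C_A) − C_U = 3.307 − 0.3031 = 3.004 kmol/m³.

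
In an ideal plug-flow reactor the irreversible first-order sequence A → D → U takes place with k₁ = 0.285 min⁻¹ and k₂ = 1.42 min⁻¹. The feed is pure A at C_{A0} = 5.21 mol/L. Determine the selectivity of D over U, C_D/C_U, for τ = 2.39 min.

The intermediate concentration in a first-order A→B→C sequence is C_D = k₁C_{A0}(e^(−k₁τ) − e^(−k₂τ))/(k₂−k₁).
e^(−k₁τ) = e^(−0.285×2.39) = e^(−0.6811) = 0.5060; e^(−k₂τ) = e^(−3.394) = 0.03358.
C_D = 0.285×5.21/(1.42−0.285) × (0.5060−0.03358) = 1.308×0.4725 = 0.6181 mol/L.
C_A = C_{A0}e^(−k₁τ) = 2.636 mol/L, so C_U = C_{A0}−C_A−C_D = 1.955 mol/L; C_D/C_U = 0.316.

0.316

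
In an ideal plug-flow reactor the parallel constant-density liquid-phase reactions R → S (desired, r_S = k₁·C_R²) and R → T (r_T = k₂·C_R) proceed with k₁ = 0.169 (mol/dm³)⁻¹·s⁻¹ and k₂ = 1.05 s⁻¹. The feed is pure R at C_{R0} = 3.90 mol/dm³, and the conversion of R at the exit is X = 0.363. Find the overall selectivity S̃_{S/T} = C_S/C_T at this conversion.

0.511

C_R = C_{R0}(1−X) = 2.484 mol/dm³.
Along a PFR/batch, dC_T/dC_R = −r_T/(r_S+r_T) = −k₂/(k₂+k₁·C_R).
Integrating from C_{R0} to C_R: C_T = (1.05/0.169)·ln[(1.05+0.169·3.90)/(1.05+0.169·2.48)] = 6.213·ln(1.709/1.470) = 0.9370 mol/dm³.
Then C_S = (C_{R0}−C_R) − C_T = 1.416 − 0.9370 = 0.4787 mol/dm³.
S̃_{S/T} = C_S/C_T = 0.4787/0.9370 = 0.511.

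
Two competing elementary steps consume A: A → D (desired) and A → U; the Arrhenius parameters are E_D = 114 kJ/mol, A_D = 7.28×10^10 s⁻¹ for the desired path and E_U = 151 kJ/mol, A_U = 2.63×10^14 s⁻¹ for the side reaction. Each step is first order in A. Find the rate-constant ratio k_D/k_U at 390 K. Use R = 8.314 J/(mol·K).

k_D/k_U = (A_D/A_U)·exp[−(E_D−E_U)/(RT)] = (A_D/A_U)·exp[(E_U−E_D)/(RT)].
(E_U−E_D)/(RT) = (151−114)×10³/(8.314×390) = 37000/3242 = 11.41.
k_D/k_U = (7.28×10^10/2.63×10^14)·exp(11.41) = 2.768×10^-4 × 90318 = 25.0.

25.0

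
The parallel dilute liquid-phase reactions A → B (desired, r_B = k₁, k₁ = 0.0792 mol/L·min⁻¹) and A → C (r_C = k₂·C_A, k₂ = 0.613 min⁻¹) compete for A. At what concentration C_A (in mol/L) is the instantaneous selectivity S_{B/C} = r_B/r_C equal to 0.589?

0.219 mol/L

S_{B/C} = (k₁/k₂)·C_A⁻¹ ⇒ C_A = (S·k₂/k₁)^(-1).
= (0.589×0.613/0.0792)^(-1) = (4.559)^(-1) = 0.219 mol/L.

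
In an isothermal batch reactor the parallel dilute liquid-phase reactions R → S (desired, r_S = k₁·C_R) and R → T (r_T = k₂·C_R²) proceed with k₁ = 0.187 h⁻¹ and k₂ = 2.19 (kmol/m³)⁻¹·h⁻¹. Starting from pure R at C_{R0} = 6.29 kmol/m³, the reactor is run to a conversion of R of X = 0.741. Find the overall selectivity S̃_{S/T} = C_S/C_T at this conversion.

C_R = C_{R0}(1−X) = 1.629 kmol/m³.
Along a PFR/batch, dC_S/dC_R = −r_S/(r_S+r_T) = −k₁/(k₁+k₂·C_R).
Integrating from C_{R0} to C_R: C_S = (0.187/2.19)·ln[(0.187+2.19·6.29)/(0.187+2.19·1.63)] = 0.08539·ln(13.96/3.755) = 0.1121 kmol/m³.
C_T = (C_{R0}−C_R)−C_S = 4.549 kmol/m³; S̃_{S/T} = 0.1121/4.549 = 0.0247.

0.0247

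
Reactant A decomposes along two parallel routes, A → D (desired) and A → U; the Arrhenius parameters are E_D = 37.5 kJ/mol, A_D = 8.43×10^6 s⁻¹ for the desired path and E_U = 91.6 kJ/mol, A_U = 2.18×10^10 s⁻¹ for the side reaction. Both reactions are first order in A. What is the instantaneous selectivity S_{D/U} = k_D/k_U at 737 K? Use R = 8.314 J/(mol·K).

k_D/k_U = (A_D/A_U)·exp[−(E_D−E_U)/(RT)] = (A_D/A_U)·exp[(E_U−E_D)/(RT)].
(E_U−E_D)/(RT) = (91.6−37.5)×10³/(8.314×737) = 54100/6127 = 8.829.
k_D/k_U = (8.43×10^6/2.18×10^10)·exp(8.829) = 3.867×10^-4 × 6831 = 2.64.

2.64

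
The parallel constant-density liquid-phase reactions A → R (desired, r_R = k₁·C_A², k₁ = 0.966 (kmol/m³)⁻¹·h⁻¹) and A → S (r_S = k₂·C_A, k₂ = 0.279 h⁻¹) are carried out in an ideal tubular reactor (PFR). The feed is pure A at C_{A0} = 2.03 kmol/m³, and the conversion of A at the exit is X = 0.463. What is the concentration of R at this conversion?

0.790 kmol/m³

C_A = C_{A0}(1−X) = 1.090 kmol/m³.
Along a PFR/batch, dC_S/dC_A = −r_S/(r_R+r_S) = −k₂/(k₂+k₁·C_A).
Integrating from C_{A0} to C_A: C_S = (0.279/0.966)·ln[(0.279+0.966·2.03)/(0.279+0.966·1.09)] = 0.2888·ln(2.240/1.332) = 0.1501 kmol/m³.
Then C_R = (C_{A0}−C_A) − C_S = 0.9399 − 0.1501 = 0.7898 kmol/m³.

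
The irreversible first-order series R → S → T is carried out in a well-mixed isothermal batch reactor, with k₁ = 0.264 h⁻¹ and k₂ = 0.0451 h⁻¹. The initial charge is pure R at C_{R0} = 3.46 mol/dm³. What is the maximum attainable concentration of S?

2.40 mol/dm³

Evaluating C_S at t_opt = ln(k₂/k₁)/(k₂−k₁) gives C_{S,max}/C_{R0} = (k₁/k₂)^[k₂/(k₂−k₁)].
= (0.264/0.0451)^(0.0451/(0.0451−0.264)) = (5.854)^(-0.2060) = 0.6948.
C_{S,max} = 0.6948×3.46 = 2.40 mol/dm³.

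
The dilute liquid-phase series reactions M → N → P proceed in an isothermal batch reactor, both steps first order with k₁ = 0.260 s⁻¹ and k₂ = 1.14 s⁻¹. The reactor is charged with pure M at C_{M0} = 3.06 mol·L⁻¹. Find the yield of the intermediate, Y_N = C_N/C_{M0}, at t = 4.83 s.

Solving the coupled first-order balances gives C_N(t) = [k₁/(k₂−k₁)]·C_{M0}·(e^(−k₁t) − e^(−k₂t)).
e^(−k₁t) = e^(−0.260×4.83) = e^(−1.256) = 0.2848; e^(−k₂t) = e^(−5.506) = 0.004062.
C_N = 0.260×3.06/(1.14−0.260) × (0.2848−0.004062) = 0.9041×0.2808 = 0.2539 mol·L⁻¹.
Y_N = C_N/C_{M0} = 0.2539/3.06 = 0.0830.

0.0830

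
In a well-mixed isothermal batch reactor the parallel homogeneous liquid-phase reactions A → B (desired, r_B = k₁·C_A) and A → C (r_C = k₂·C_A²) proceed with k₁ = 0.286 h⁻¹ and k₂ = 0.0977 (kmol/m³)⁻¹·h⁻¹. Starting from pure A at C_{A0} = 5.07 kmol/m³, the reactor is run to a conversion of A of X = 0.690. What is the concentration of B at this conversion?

1.68 kmol/m³

C_A = C_{A0}(1−X) = 1.572 kmol/m³.
Along a PFR/batch, dC_B/dC_A = −r_B/(r_B+r_C) = −k₁/(k₁+k₂·C_A).
Integrating from C_{A0} to C_A: C_B = (0.286/0.0977)·ln[(0.286+0.0977·5.07)/(0.286+0.0977·1.57)] = 2.927·ln(0.7813/0.4396) = 1.684 kmol/m³.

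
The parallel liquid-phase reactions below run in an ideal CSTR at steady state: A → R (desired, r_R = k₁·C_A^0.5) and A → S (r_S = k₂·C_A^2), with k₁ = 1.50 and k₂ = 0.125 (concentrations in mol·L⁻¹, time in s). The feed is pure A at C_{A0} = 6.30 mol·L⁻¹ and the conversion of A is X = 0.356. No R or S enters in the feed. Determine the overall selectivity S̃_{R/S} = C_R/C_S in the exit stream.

Exit C_A = C_{A0}(1−X) = 6.30×0.644 = 4.057 mol·L⁻¹.
In a CSTR the entire volume is at exit conditions, so r_R = 1.50×4.057^0.5 = 3.021 and r_S = 0.125×4.057^2 = 2.058.
Overall selectivity = C_R/C_S = r_Rτ/(r_Sτ) = r_R/r_S = 1.47.

1.47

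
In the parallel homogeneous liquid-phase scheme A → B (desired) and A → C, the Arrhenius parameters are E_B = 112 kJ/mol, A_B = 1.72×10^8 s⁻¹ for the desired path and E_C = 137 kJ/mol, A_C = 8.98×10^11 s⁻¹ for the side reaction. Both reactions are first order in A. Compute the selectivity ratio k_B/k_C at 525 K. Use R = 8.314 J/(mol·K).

0.0588

Since both paths have the same order in A, the concentration cancels and S_{B/C} = k_B/k_C = (A_B/A_C)·exp[(E_C−E_B)/(RT)].
(E_C−E_B)/(RT) = (137−112)×10³/(8.314×525) = 25000/4365 = 5.728.
k_B/k_C = (1.72×10^8/8.98×10^11)·exp(5.728) = 1.915×10^-4 × 307.2 = 0.0588.
Since E_B < E_C, lowering the temperature improves selectivity toward B.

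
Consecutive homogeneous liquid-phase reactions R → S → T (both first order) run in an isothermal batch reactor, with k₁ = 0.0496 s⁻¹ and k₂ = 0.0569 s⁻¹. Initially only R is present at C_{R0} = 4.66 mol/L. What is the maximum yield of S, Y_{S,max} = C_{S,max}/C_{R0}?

For a first-order series the maximum intermediate yield is C_{S,max}/C_{R0} = (k₁/k₂)^[k₂/(k₂−k₁)].
= (0.0496/0.0569)^(0.0569/(0.0569−0.0496)) = (0.8717)^(7.795) = 0.3429.

0.343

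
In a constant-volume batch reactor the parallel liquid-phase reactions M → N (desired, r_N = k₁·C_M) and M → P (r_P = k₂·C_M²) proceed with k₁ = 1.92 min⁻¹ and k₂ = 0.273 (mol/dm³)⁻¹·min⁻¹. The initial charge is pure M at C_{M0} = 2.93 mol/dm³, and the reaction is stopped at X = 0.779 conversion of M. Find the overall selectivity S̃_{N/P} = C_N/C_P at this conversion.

4.04

C_M = C_{M0}(1−X) = 0.6475 mol/dm³.
Along a PFR/batch, dC_N/dC_M = −r_N/(r_N+r_P) = −k₁/(k₁+k₂·C_M).
Integrating from C_{M0} to C_M: C_N = (1.92/0.273)·ln[(1.92+0.273·2.93)/(1.92+0.273·0.648)] = 7.033·ln(2.720/2.097) = 1.830 mol/dm³.
C_P = (C_{M0}−C_M)−C_N = 0.4526 mol/dm³; S̃_{N/P} = 1.830/0.4526 = 4.04.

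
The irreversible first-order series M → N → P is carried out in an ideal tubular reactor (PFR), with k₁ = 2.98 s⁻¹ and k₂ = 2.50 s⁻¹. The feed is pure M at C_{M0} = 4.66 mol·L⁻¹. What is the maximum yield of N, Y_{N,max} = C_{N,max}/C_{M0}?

At the optimum, C_{N,max}/C_{M0} = (k₁/k₂)^[k₂/(k₂−k₁)].
= (2.98/2.50)^(2.50/(2.50−2.98)) = (1.192)^(-5.208) = 0.4006.

0.401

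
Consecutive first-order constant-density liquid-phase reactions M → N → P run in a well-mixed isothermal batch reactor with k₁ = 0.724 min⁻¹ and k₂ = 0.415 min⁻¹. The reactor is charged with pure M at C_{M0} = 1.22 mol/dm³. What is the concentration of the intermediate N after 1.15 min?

0.530 mol/dm³

The intermediate concentration in a first-order A→B→C sequence is C_N = k₁C_{M0}(e^(−k₁t) − e^(−k₂t))/(k₂−k₁).
e^(−k₁t) = e^(−0.724×1.15) = e^(−0.8326) = 0.4349; e^(−k₂t) = e^(−0.4772) = 0.6205.
C_N = 0.724×1.22/(0.415−0.724) × (0.4349−0.6205) = (-2.859)×(-0.1856) = 0.5305 mol/dm³.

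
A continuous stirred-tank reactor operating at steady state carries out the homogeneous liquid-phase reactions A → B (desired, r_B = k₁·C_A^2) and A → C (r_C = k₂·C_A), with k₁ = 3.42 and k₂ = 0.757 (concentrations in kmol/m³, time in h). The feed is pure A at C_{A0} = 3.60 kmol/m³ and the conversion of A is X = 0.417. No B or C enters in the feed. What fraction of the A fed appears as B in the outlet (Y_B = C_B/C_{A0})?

0.377

Exit C_A = C_{A0}(1−X) = 3.60×0.583 = 2.099 kmol/m³.
Rates in a CSTR are evaluated at the outlet concentration: r_B = 3.42×2.099^2 = 15.06, r_C = 0.757×2.099 = 1.589.
Fraction of consumed A going to B: r_B/(r_B+r_C) = 0.9046.
C_B = 0.9046·C_{A0}·X = 0.9046×3.60×0.417 = 1.36 kmol/m³; Y_B = C_B/C_{A0} = 0.377.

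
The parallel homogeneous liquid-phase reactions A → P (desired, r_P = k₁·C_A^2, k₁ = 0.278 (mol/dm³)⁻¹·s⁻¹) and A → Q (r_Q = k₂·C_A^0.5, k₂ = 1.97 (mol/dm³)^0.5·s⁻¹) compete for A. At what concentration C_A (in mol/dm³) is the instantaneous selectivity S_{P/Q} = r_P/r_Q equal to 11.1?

18.4 mol/dm³

S_{P/Q} = (k₁/k₂)·C_A^1.5 ⇒ C_A = (S·k₂/k₁)^(1/1.5).
= (11.1×1.97/0.278)^(0.6667) = (78.66)^(0.6667) = 18.4 mol/dm³.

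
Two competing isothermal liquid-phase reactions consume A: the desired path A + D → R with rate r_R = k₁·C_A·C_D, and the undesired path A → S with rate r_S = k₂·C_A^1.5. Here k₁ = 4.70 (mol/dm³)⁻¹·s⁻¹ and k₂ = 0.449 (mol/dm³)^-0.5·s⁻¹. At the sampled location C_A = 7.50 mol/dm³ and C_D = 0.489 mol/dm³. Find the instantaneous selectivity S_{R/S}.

1.87

S_{R/S} = r_R/r_S = (k₁·C_A·C_D)/(k₂·C_A^1.5) = (k₁/k₂)·C_A^-0.5·C_D.
= (4.70×7.500×0.4890) / (0.449×7.500^1.5) = 17.24/9.222 = 1.87.
The undesired path is higher order in A, so low C_A (CSTR or dilute feed) favours R.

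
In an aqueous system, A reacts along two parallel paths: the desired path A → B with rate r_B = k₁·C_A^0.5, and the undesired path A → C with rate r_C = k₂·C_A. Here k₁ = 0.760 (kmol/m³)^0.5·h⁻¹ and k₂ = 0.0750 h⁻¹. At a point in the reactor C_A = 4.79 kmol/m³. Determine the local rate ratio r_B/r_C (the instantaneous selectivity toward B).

S_{B/C} = r_B/r_C = (k₁·C_A^0.5)/(k₂·C_A) = (k₁/k₂)·C_A^-0.5.
= (0.760×4.790^0.5) / (0.0750×4.790) = 1.663/0.3593 = 4.63.

4.63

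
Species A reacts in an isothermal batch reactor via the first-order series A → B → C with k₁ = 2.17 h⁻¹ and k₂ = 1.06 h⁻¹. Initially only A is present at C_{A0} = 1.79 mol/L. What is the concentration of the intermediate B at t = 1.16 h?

0.741 mol/L

The intermediate concentration in a first-order A→B→C sequence is C_B = k₁C_{A0}(e^(−k₁t) − e^(−k₂t))/(k₂−k₁).
e^(−k₁t) = e^(−2.17×1.16) = e^(−2.517) = 0.08069; e^(−k₂t) = e^(−1.230) = 0.2924.
C_B = 2.17×1.79/(1.06−2.17) × (0.08069−0.2924) = (-3.499)×(-0.2117) = 0.7409 mol/L.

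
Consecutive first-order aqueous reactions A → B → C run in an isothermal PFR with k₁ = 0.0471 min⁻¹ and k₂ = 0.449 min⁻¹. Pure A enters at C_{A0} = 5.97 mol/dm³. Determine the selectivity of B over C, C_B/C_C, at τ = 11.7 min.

For first-order series with pure A initially, C_B(τ) = k₁C_{A0}/(k₂−k₁)·(e^(−k₁τ) − e^(−k₂τ)).
e^(−k₁τ) = e^(−0.0471×11.7) = e^(−0.5511) = 0.5763; e^(−k₂τ) = e^(−5.253) = 0.005230.
C_B = 0.0471×5.97/(0.449−0.0471) × (0.5763−0.005230) = 0.6996×0.5711 = 0.3996 mol/dm³.
C_A = C_{A0}e^(−k₁τ) = 3.441 mol/dm³, so C_C = C_{A0}−C_A−C_B = 2.130 mol/dm³; C_B/C_C = 0.188.

0.188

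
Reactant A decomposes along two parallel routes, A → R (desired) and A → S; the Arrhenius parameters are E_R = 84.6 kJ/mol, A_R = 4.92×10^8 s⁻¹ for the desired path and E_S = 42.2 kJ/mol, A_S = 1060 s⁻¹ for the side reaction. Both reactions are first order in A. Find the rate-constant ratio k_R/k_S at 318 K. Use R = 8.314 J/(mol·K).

k_R/k_S = (A_R/A_S)·exp[−(E_R−E_S)/(RT)] = (A_R/A_S)·exp[(E_S−E_R)/(RT)].
(E_S−E_R)/(RT) = (42.2−84.6)×10³/(8.314×318) = -42400/2644 = -16.04.
k_R/k_S = (4.92×10^8/1060)·exp(-16.04) = 4.642×10^5 × 1.084×10^-7 = 0.0503.
Since E_R > E_S, raising the temperature improves selectivity toward R.

0.0503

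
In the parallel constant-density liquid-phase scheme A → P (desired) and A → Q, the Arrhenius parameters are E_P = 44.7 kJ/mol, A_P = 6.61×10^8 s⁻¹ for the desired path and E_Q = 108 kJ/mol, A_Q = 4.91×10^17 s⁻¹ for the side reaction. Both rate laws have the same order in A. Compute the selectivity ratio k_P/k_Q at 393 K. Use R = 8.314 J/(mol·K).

0.349

k_P/k_Q = (A_P/A_Q)·exp[−(E_P−E_Q)/(RT)] = (A_P/A_Q)·exp[(E_Q−E_P)/(RT)].
(E_Q−E_P)/(RT) = (108−44.7)×10³/(8.314×393) = 63300/3267 = 19.37.
k_P/k_Q = (6.61×10^8/4.91×10^17)·exp(19.37) = 1.346×10^-9 × 2.592×10^8 = 0.349.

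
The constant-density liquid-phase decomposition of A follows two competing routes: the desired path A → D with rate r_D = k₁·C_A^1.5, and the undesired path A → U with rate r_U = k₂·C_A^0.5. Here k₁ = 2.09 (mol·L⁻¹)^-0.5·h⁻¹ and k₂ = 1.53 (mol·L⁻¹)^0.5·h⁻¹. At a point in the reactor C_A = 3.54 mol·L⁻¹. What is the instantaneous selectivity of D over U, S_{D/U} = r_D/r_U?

4.84

S_{D/U} = r_D/r_U = (k₁·C_A^1.5)/(k₂·C_A^0.5) = (k₁/k₂)·C_A.
= (2.09×3.540^1.5) / (1.53×3.540^0.5) = 13.92/2.879 = 4.84.
Since the desired path is higher order in A, keeping C_A high (PFR or concentrated feed) favours D.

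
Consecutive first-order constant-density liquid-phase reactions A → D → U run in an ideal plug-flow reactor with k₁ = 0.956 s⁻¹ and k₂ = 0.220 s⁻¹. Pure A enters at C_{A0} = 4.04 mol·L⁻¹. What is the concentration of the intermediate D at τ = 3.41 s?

2.28 mol·L⁻¹

The intermediate concentration in a first-order A→B→C sequence is C_D = k₁C_{A0}(e^(−k₁τ) − e^(−k₂τ))/(k₂−k₁).
e^(−k₁τ) = e^(−0.956×3.41) = e^(−3.260) = 0.03839; e^(−k₂τ) = e^(−0.7502) = 0.4723.
C_D = 0.956×4.04/(0.220−0.956) × (0.03839−0.4723) = (-5.248)×(-0.4339) = 2.277 mol·L⁻¹.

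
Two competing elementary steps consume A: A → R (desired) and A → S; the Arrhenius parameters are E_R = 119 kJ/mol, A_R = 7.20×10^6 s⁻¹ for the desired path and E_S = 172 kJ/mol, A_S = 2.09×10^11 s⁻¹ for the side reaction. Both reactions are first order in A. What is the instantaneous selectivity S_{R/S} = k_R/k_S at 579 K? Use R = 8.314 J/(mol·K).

2.08

Since both paths have the same order in A, the concentration cancels and S_{R/S} = k_R/k_S = (A_R/A_S)·exp[(E_S−E_R)/(RT)].
(E_S−E_R)/(RT) = (172−119)×10³/(8.314×579) = 53000/4814 = 11.01.
k_R/k_S = (7.20×10^6/2.09×10^11)·exp(11.01) = 3.445×10^-5 × 60476 = 2.08.
Since E_R < E_S, lowering the temperature improves selectivity toward R.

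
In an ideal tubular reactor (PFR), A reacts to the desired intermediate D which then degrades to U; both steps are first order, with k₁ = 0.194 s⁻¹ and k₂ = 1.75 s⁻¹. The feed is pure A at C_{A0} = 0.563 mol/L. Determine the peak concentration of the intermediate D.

0.0474 mol/L

For a first-order series the maximum intermediate yield is C_{D,max}/C_{A0} = (k₁/k₂)^[k₂/(k₂−k₁)].
= (0.194/1.75)^(1.75/(1.75−0.194)) = (0.1109)^(1.125) = 0.08427.
C_{D,max} = 0.08427×0.563 = 0.0474 mol/L.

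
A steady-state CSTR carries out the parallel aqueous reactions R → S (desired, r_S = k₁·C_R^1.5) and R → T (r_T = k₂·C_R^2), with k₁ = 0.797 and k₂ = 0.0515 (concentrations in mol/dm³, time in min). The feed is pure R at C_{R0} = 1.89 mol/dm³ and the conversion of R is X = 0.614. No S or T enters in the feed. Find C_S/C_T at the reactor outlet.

Exit C_R = C_{R0}(1−X) = 1.89×0.386 = 0.7295 mol/dm³.
In a CSTR the entire volume is at exit conditions, so r_S = 0.797×0.7295^1.5 = 0.4966 and r_T = 0.0515×0.7295^2 = 0.02741.
Overall selectivity = C_S/C_T = r_Sτ/(r_Tτ) = r_S/r_T = 18.1.

18.1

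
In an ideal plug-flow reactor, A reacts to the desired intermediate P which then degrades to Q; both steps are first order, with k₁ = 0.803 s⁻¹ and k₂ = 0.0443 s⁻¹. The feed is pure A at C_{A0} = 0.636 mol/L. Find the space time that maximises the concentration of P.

3.82 s

Setting dC_P/dτ = 0 gives τ_opt = ln(k₂/k₁)/(k₂−k₁).
= ln(0.0443/0.803)/(0.0443−0.803) = ln(0.05517)/-0.7587 = -2.897/-0.7587 = 3.82 s.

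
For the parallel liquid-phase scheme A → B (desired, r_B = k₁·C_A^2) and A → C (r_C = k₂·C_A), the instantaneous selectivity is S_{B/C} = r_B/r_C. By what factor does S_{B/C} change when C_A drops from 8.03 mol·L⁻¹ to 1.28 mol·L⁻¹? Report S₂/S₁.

S_{B/C} = (k₁/k₂)·C_A, so S₂/S₁ = (C_{A,2}/C_{A,1}).
= 1.28/8.03 = 0.159.
Selectivity toward B falls as C_A falls — high-concentration operation is favoured.

0.159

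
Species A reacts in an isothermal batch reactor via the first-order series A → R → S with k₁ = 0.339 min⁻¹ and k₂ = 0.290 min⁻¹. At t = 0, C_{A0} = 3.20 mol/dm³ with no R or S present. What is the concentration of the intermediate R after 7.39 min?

For first-order series with pure A initially, C_R(t) = k₁C_{A0}/(k₂−k₁)·(e^(−k₁t) − e^(−k₂t)).
e^(−k₁t) = e^(−0.339×7.39) = e^(−2.505) = 0.08166; e^(−k₂t) = e^(−2.143) = 0.1173.
C_R = 0.339×3.20/(0.290−0.339) × (0.08166−0.1173) = (-22.14)×(-0.03563) = 0.7889 mol/dm³.

0.789 mol/dm³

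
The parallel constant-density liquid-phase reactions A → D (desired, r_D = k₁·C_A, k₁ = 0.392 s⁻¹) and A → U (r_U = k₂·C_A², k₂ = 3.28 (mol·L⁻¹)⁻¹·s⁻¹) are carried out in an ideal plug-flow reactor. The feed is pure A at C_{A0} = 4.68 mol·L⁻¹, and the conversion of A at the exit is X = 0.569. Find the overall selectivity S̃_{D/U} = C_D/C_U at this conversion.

C_A = C_{A0}(1−X) = 2.017 mol·L⁻¹.
Along a PFR/batch, dC_D/dC_A = −r_D/(r_D+r_U) = −k₁/(k₁+k₂·C_A).
Integrating from C_{A0} to C_A: C_D = (0.392/3.28)·ln[(0.392+3.28·4.68)/(0.392+3.28·2.02)] = 0.1195·ln(15.74/7.008) = 0.09672 mol·L⁻¹.
C_U = (C_{A0}−C_A)−C_D = 2.566 mol·L⁻¹; S̃_{D/U} = 0.09672/2.566 = 0.0377.

0.0377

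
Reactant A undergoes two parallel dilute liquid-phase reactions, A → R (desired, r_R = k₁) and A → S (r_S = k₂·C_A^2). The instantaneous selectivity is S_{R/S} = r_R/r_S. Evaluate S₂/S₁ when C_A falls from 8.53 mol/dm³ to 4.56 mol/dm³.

S_{R/S} = (k₁/k₂)·C_A^-2, so S₂/S₁ = (C_{A,2}/C_{A,1})^-2.
= (4.56/8.53)^(-2) = (0.5346)^(-2) = 3.50.

3.50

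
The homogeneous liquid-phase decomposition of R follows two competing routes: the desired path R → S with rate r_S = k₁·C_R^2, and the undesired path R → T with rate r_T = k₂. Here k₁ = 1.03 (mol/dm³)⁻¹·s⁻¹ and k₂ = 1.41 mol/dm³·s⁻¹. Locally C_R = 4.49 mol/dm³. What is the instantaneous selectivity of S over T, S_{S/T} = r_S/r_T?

14.7

S_{S/T} = r_S/r_T = (k₁·C_R^2)/(k₂) = (k₁/k₂)·C_R^2.
= (1.03×4.490^2) / (1.41) = 20.76/1.410 = 14.7.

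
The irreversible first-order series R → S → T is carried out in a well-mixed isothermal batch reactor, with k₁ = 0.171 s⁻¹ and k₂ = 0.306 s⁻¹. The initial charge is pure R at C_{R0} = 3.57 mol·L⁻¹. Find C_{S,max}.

0.955 mol·L⁻¹

For a first-order series the maximum intermediate yield is C_{S,max}/C_{R0} = (k₁/k₂)^[k₂/(k₂−k₁)].
= (0.171/0.306)^(0.306/(0.306−0.171)) = (0.5588)^(2.267) = 0.2674.
C_{S,max} = 0.2674×3.57 = 0.955 mol·L⁻¹.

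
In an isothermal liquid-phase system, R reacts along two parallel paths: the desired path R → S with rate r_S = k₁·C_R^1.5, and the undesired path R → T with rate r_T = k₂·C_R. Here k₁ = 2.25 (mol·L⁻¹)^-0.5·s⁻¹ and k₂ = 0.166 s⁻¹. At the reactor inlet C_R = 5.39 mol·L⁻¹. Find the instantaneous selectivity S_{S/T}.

S_{S/T} = r_S/r_T = (k₁·C_R^1.5)/(k₂·C_R) = (k₁/k₂)·C_R^0.5.
= (2.25×5.390^1.5) / (0.166×5.390) = 28.16/0.8947 = 31.5.

31.5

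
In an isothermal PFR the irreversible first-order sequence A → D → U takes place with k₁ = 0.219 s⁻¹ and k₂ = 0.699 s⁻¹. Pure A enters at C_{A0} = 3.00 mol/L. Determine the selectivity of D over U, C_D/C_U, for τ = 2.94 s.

Solving the coupled first-order balances gives C_D(τ) = [k₁/(k₂−k₁)]·C_{A0}·(e^(−k₁τ) − e^(−k₂τ)).
e^(−k₁τ) = e^(−0.219×2.94) = e^(−0.6439) = 0.5253; e^(−k₂τ) = e^(−2.055) = 0.1281.
C_D = 0.219×3.00/(0.699−0.219) × (0.5253−0.1281) = 1.369×0.3972 = 0.5436 mol/L.
C_A = C_{A0}e^(−k₁τ) = 1.576 mol/L, so C_U = C_{A0}−C_A−C_D = 0.8806 mol/L; C_D/C_U = 0.617.

0.617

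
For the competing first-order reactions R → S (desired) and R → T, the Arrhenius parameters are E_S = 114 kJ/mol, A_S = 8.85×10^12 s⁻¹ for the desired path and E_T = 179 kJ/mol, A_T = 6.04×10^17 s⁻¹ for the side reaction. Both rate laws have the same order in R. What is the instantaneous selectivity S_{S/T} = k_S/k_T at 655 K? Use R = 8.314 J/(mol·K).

With equal orders, S_{S/T} = k_S/k_T = (A_S/A_T)·exp[(E_T−E_S)/(RT)].
(E_T−E_S)/(RT) = (179−114)×10³/(8.314×655) = 65000/5446 = 11.94.
k_S/k_T = (8.85×10^12/6.04×10^17)·exp(11.94) = 1.465×10^-5 × 1.527×10^5 = 2.24.

2.24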